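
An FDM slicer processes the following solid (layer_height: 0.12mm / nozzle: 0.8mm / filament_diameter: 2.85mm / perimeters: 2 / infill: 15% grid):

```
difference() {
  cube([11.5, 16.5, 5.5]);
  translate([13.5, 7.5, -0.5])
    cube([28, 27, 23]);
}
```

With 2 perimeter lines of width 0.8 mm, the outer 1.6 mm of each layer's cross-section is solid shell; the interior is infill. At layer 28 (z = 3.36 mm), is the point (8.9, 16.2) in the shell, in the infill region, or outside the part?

shell

At z = 3.36 mm: the cube (footprint 11.5×16.5) is included at this height; the cube at (13.5, 7.5) (footprint 28×27) is included at this height; After the difference (first − rest): starting from the 11.5×16.5 cube, the 28×27 cube at (13.5, 7.5) misses the remaining region (no effect) — 1 connected region. Overall, the cross-section is a single solid region. The nearest boundary edge runs (0.00, 16.50)→(11.50, 16.50); distance from the point to it = 0.30 mm. The point is inside the cross-section, 0.30 mm from the nearest boundary — within the 1.6 mm shell band (2 × 0.8).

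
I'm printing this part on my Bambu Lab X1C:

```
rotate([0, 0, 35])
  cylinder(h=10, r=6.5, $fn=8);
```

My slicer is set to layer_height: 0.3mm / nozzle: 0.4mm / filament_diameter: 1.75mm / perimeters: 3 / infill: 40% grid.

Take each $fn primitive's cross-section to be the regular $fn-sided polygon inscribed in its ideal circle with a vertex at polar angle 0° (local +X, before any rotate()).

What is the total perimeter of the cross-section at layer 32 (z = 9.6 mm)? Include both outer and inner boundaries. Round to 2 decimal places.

At z = 9.6 mm: the r=6.5 cylinder gives a regular 8-gon of circumradius 6.5 (constant along its height) (perimeter = 2·8·6.500·sin(180°/8) = 39.80 mm); (whole slice rotated 35° about Z — lengths, areas and connectivity unchanged). Overall, the cross-section is a single solid region. Total boundary length (outer) = 39.80 mm.

39.80 mm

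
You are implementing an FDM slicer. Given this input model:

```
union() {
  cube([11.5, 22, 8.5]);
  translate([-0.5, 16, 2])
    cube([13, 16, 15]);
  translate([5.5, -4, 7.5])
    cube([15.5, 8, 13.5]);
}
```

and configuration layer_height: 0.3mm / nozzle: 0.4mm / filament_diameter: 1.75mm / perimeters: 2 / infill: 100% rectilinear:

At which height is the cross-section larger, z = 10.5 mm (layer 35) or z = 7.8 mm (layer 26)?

Layer 35 (z = 10.5): the cube is not intersected at this z (z outside [0, 8.5]); the 13×16 cube at (-0.5, 16) contributes its full rectangle (area 208.00 mm²); the cube at (5.5, -4) (footprint 15.5×8) is included at this height (area 124.00 mm²); Taking the union: the 2 present regions are separate (no shared area or edge), so areas and boundary lengths simply add and each stays a separate island — area = 332.00 mm². So its area = 332.00 mm². Layer 26 (z = 7.8): the 11.5×22 cube contributes its full rectangle (area 253.00 mm²); the cube at (-0.5, 16) (footprint 13×16) is included at this height (area 208.00 mm²); the 15.5×8 cube at (5.5, -4) contributes its full rectangle (area 124.00 mm²); Combining (union): the regions partially overlap — summed areas 585.00 mm² minus the doubly-counted overlap 93.00 mm² gives 492.00 mm² — area = 492.00 mm². So its area = 492.00 mm². Layer 26 is larger (492.00 vs 332.00 mm²).

layer 26 (z = 7.8 mm)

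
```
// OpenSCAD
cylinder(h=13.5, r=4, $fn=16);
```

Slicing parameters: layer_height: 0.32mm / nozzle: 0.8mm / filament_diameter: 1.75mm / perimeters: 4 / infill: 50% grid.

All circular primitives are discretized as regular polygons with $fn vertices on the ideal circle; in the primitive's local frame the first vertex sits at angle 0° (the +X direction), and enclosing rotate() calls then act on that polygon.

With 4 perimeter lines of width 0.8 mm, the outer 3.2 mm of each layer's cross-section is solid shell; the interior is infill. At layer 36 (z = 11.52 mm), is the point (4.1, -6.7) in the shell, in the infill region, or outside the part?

outside

At z = 11.52 mm: the r=4 cylinder gives a regular 16-gon of circumradius 4 (constant along its height). Overall, the cross-section is a single solid region. The nearest boundary edge runs (1.53, -3.70)→(2.83, -2.83); distance from the point to it = 3.93 mm. The point is not inside any of the regions above, so it lies outside the cross-section (3.93 mm from the nearest boundary).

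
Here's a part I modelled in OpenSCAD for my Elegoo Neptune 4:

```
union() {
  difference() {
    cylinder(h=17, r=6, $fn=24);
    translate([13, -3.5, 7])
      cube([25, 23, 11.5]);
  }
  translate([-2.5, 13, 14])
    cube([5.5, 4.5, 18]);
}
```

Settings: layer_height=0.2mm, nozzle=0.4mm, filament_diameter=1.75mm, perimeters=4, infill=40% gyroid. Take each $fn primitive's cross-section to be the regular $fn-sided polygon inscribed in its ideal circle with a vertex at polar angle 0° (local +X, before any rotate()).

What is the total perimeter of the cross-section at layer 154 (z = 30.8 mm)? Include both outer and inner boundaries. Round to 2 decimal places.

20.00 mm

At z = 30.8 mm: the cylinder is not intersected at this z (z outside [0, 17]); the cube at (13, -3.5) is absent (z outside [7, 18.5]); After the difference (first − rest): the first operand is absent here, so nothing remains; the cube at (-2.5, 13) (footprint 5.5×4.5) is included at this height (perimeter 20.00 mm); Merging all regions: only the 5.5×4.5 cube at (-2.5, 13) is present, so the union is just that shape — boundary = 20.00 mm. Overall, the cross-section is a single solid region. Total boundary length (outer) = 20.00 mm.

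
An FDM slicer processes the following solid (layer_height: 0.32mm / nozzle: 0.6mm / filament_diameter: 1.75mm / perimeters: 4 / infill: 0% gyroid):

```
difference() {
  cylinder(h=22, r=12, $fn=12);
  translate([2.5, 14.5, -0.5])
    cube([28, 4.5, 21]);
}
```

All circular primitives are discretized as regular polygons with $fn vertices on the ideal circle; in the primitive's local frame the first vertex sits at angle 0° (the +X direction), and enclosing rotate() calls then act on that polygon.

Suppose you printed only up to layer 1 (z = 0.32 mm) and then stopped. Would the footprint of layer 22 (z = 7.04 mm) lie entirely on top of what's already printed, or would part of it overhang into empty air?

Compare the two slices. At z = 0.32: the r=12 cylinder contributes a regular 12-gon of circumradius 12 (area = (12/2)·12.000²·sin(360°/12) = 432.00 mm²); the cube at (2.5, 14.5) is present — its section is the full 28×4.5 rectangle (area 126.00 mm²); After the difference (first − rest): starting from the r=12 cylinder (432.00 mm²), the 28×4.5 cube at (2.5, 14.5) misses the remaining region (no effect) — area = 432.00 mm². At z = 7.04: the r=12 cylinder gives a regular 12-gon of circumradius 12 (constant along its height) (area = (12/2)·12.000²·sin(360°/12) = 432.00 mm²); the 28×4.5 cube at (2.5, 14.5) contributes its full rectangle (area 126.00 mm²); Subtracting the remaining from the first: starting from the r=12 cylinder (432.00 mm²), the 28×4.5 cube at (2.5, 14.5) misses the remaining region (no effect) — area = 432.00 mm². Checking containment: the cross-section at z = 7.04 is a subset of the cross-section at z = 0.32.

entirely on top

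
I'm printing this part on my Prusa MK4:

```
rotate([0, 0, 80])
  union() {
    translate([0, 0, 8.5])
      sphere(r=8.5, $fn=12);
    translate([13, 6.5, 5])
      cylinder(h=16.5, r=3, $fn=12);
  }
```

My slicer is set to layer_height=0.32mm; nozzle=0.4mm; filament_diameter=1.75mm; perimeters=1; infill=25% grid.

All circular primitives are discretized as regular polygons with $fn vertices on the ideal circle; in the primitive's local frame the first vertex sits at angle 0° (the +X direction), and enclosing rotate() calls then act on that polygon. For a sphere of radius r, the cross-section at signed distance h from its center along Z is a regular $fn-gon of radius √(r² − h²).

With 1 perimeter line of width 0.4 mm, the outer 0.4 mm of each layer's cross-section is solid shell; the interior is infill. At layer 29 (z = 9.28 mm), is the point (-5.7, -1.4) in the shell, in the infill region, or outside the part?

infill

At z = 9.28 mm: the r=8.5 sphere slices to a regular 12-gon of circumradius 8.464 (√(r²−h²) with h=0.78 from center); the r=3 cylinder at (13, 6.5) gives a regular 12-gon of circumradius 3 (constant along its height); Merging all regions: the 2 present regions are separate (no shared area or edge), so areas and boundary lengths simply add and each stays a separate island — 2 connected regions; (whole slice rotated 80° about Z — lengths, areas and connectivity unchanged). Overall, the cross-section has 2 separate islands. Undo the 80° rotation: the query point maps to (-2.369, 5.370) in the un-rotated model frame. The nearest boundary edge runs (-4.23, 7.33)→(0.00, 8.46); distance from the point to it = 2.38 mm. (Shell/infill is judged within the island containing the point — the largest one.) The point is inside the cross-section and 2.38 mm from the nearest boundary — more than the 0.4 mm shell width (1 × 0.4), so it's in the infill interior.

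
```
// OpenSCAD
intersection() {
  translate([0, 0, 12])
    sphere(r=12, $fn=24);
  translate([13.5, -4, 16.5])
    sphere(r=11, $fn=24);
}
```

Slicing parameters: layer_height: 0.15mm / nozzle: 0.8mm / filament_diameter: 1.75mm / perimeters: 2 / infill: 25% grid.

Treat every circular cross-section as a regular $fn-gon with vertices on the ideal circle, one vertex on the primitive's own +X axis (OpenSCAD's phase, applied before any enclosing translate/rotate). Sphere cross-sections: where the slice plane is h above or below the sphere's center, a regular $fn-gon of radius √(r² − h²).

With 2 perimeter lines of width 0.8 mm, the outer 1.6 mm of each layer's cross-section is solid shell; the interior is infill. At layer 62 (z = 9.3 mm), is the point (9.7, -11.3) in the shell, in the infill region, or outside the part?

At z = 9.3 mm: the sphere: section is a regular 24-gon, circumradius = √(r²−h²) = √(12²−2.7²) = 11.692; the r=11 sphere at (13.5, -4) contributes a regular 24-gon of circumradius √(11²−7.2²) = 8.316; Taking the intersection: the r=11 sphere at (13.5, -4) partially overlaps the r=12 sphere; clipping to the common part keeps 55.08 mm² — 1 connected region. Overall, the cross-section is a single solid region. The nearest boundary edge runs (8.27, -8.27)→(7.08, -9.18); distance from the point to it = 3.28 mm. The point is not inside any of the regions above, so it lies outside the cross-section (3.28 mm from the nearest boundary).

outside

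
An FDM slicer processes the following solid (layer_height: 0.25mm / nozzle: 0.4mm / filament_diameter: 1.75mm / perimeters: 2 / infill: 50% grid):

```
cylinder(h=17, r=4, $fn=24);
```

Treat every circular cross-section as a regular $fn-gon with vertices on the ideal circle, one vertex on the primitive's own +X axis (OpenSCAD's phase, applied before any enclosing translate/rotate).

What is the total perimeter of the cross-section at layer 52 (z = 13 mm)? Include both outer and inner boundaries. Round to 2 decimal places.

25.06 mm

At z = 13 mm: the cylinder: section is a regular 24-gon, circumradius r=4 (perimeter = 2·24·4.000·sin(180°/24) = 25.06 mm). Overall, the cross-section is a single solid region. Total boundary length (outer) = 25.06 mm.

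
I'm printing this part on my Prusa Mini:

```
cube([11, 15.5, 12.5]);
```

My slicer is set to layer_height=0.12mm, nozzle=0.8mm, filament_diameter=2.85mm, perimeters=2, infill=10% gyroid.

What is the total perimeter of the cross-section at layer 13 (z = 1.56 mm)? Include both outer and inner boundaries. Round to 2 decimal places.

53.00 mm

At z = 1.56 mm: the cube (footprint 11×15.5) is included at this height (perimeter 53.00 mm). Overall, the cross-section is a single solid region. Total boundary length (outer) = 53.00 mm.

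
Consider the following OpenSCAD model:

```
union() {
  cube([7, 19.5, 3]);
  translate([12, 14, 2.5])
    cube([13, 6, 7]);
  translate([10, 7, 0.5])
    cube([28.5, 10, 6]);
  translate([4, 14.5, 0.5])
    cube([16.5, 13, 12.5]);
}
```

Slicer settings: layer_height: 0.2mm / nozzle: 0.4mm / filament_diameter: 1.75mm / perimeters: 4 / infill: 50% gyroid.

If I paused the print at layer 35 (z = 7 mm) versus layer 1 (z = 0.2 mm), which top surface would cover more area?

layer 35 (z = 7 mm)

Layer 35 (z = 7): the cube is absent (z outside [0, 3]); the 13×6 cube at (12, 14) contributes its full rectangle (area 78.00 mm²); the cube at (10, 7) is absent (z outside [0.5, 6.5]); the 16.5×13 cube at (4, 14.5) contributes its full rectangle (area 214.50 mm²); Merging all regions: the regions partially overlap — summed areas 292.50 mm² minus the doubly-counted overlap 46.75 mm² gives 245.75 mm² — area = 245.75 mm². So its area = 245.75 mm². Layer 1 (z = 0.2): the cube is present — its section is the full 7×19.5 rectangle (area 136.50 mm²); the cube at (12, 14) is absent (z outside [2.5, 9.5]); the cube at (10, 7) is absent (z outside [0.5, 6.5]); the cube at (4, 14.5) is absent (z outside [0.5, 13]); Combining (union): only the 7×19.5 cube is present, so the union is just that shape — area = 136.50 mm². So its area = 136.50 mm². Layer 35 is larger (245.75 vs 136.50 mm²).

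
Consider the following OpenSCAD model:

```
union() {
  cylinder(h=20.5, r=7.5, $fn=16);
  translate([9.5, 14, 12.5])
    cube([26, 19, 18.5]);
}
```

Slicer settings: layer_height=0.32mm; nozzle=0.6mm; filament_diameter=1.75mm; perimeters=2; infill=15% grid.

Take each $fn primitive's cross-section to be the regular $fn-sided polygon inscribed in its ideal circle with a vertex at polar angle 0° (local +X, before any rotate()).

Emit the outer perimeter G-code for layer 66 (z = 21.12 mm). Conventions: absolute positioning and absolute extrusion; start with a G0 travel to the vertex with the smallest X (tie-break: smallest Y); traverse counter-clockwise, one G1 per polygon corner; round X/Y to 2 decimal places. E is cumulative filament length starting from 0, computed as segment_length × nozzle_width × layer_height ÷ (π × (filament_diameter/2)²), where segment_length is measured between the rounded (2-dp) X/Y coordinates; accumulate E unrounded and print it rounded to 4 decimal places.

G0 X9.50 Y14.00 Z21.12
G1 X35.50 Y14.00 E2.0754
G1 X35.50 Y33.00 E3.5921
G1 X9.50 Y33.00 E5.6675
G1 X9.50 Y14.00 E7.1842

At z = 21.12 mm: the cylinder does not reach this height (z outside [0, 20.5]); the 26×19 cube at (9.5, 14) contributes its full rectangle; Combining (union): only the 26×19 cube at (9.5, 14) is present, so the union is just that shape — 1 connected region. The outline is a single polygon with 4 vertices. Extrusion per mm of travel: 0.6 × 0.32 / (π × 0.875²) = 0.079824. Accumulating E over each segment gives final E = 7.1842.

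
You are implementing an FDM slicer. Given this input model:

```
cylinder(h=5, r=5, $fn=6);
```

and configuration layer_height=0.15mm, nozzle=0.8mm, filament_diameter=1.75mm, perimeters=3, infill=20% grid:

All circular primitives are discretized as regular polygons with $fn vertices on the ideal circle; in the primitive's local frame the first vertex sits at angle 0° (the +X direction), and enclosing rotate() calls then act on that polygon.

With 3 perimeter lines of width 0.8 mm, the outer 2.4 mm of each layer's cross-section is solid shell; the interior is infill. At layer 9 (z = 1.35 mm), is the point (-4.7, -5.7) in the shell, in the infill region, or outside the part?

At z = 1.35 mm: the cylinder: section is a regular 6-gon, circumradius r=5. Overall, the cross-section is a single solid region. The nearest boundary edge runs (-5.00, 0.00)→(-2.50, -4.33); distance from the point to it = 2.59 mm. The point is not inside any of the regions above, so it lies outside the cross-section (2.59 mm from the nearest boundary).

outside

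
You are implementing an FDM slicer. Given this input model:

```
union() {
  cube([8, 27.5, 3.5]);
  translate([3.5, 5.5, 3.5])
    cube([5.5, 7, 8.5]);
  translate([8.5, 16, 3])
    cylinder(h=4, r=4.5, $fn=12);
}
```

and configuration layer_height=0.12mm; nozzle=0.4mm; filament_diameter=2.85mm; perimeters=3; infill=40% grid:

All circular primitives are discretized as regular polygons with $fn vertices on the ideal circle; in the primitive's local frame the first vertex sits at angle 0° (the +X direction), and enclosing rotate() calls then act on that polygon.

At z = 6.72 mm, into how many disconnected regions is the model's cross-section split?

At z = 6.72 mm: the cube is absent (z outside [0, 3.5]); the cube at (3.5, 5.5) is present — its section is the full 5.5×7 rectangle; the r=4.5 cylinder at (8.5, 16) gives a regular 12-gon of circumradius 4.5 (constant along its height); Taking the union: the regions partially overlap (shared area 2.12 mm²), so overlapping operands fuse into one piece — 1 connected region. The result has 1 disconnected region.

1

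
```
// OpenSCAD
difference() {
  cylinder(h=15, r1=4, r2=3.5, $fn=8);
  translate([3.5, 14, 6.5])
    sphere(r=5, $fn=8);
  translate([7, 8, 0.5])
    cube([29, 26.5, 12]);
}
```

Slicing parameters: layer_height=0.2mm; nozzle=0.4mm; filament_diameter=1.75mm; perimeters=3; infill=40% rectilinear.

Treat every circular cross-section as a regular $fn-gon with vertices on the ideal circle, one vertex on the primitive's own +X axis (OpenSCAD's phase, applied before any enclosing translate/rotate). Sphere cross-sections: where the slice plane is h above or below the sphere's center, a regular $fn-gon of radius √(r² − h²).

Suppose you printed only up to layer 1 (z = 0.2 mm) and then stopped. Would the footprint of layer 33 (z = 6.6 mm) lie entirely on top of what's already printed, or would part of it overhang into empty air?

Compare the two slices. At z = 0.2: the cone contributes a regular 8-gon of circumradius 3.993 (interpolated between r1=4 and r2=3.5 at t=0.013) (area = (8/2)·3.993²·sin(360°/8) = 45.10 mm²); the sphere at (3.5, 14) does not reach this height (|z−center|=6.300 > r=5); the cube at (7, 8) is absent (z outside [0.5, 12.5]); Subtracting the remaining from the first: none of the subtracted shapes is present at this height, so the cone is unchanged — area = 45.10 mm². At z = 6.6: the cone: at t=0.440 of its height the radius interpolates to r₁+(r₂−r₁)t = 3.780, giving a regular 8-gon of that circumradius (area = (8/2)·3.780²·sin(360°/8) = 40.41 mm²); the r=5 sphere at (3.5, 14) contributes a regular 8-gon of circumradius √(5²−0.1²) = 4.999 (area = (8/2)·4.999²·sin(360°/8) = 70.68 mm²); the 29×26.5 cube at (7, 8) contributes its full rectangle (area 768.50 mm²); Subtracting the remaining from the first: starting from the cone (40.41 mm²), the r=5 sphere at (3.5, 14) misses the remaining region (no effect); the 29×26.5 cube at (7, 8) misses the remaining region (no effect) — area = 40.41 mm². Checking containment: the cross-section at z = 6.6 is a subset of the cross-section at z = 0.2.

entirely on top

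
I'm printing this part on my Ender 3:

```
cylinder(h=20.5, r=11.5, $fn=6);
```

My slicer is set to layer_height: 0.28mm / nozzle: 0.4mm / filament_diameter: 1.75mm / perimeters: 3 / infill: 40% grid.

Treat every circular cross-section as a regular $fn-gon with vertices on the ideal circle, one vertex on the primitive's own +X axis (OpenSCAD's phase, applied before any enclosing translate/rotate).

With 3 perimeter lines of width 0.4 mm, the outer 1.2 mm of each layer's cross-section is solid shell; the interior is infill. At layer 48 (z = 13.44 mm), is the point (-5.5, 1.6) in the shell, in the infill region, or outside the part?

infill

At z = 13.44 mm: the cylinder: section is a regular 6-gon, circumradius r=11.5. Overall, the cross-section is a single solid region. The nearest boundary edge runs (-5.75, 9.96)→(-11.50, 0.00); distance from the point to it = 4.40 mm. The point is inside the cross-section and 4.40 mm from the nearest boundary — more than the 1.2 mm shell width (3 × 0.4), so it's in the infill interior.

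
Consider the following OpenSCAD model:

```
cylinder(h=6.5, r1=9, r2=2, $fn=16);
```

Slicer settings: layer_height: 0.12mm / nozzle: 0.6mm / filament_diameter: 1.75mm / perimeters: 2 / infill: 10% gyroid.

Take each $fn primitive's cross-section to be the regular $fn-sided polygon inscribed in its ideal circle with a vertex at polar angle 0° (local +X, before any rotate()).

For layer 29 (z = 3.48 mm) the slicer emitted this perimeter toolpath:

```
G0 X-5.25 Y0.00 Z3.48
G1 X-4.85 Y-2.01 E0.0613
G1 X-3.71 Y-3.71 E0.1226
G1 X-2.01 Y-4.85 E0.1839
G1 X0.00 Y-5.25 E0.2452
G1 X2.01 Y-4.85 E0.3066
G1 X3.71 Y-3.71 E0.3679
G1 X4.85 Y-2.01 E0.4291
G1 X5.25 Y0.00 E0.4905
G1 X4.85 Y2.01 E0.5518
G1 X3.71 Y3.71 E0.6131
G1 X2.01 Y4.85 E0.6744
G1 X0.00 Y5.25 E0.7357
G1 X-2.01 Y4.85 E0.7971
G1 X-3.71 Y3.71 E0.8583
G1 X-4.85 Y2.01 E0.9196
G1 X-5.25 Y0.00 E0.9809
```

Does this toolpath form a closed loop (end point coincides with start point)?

yes

Start point (G0): (-5.25, 0.00). End point (last G1): the path returns to the start — closed.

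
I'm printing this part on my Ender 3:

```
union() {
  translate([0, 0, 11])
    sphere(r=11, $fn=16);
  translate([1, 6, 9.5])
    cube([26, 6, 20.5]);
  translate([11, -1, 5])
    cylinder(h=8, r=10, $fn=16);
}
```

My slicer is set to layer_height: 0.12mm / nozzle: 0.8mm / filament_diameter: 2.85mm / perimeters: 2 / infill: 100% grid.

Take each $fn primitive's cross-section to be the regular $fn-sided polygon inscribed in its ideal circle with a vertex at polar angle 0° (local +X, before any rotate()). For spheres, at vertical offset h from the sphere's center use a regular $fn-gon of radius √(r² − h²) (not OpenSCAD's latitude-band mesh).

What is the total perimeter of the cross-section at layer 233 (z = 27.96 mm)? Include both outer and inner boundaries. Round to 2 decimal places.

64.00 mm

At z = 27.96 mm: the sphere does not reach this height (|z−center|=16.960 > r=11); the cube at (1, 6) is present — its section is the full 26×6 rectangle (perimeter 64.00 mm); the cylinder at (11, -1) is not intersected at this z (z outside [5, 13]); Taking the union: only the 26×6 cube at (1, 6) is present, so the union is just that shape — boundary = 64.00 mm. Overall, the cross-section is a single solid region. Total boundary length (outer) = 64.00 mm.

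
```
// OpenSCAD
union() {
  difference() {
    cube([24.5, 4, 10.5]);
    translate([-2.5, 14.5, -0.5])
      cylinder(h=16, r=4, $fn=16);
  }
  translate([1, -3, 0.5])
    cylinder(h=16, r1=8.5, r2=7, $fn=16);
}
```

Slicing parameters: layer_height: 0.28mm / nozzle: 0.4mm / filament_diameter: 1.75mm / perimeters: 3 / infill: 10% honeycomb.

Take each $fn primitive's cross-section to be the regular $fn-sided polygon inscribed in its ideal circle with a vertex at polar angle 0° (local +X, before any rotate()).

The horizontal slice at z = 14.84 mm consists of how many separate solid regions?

At z = 14.84 mm: the cube is absent (z outside [0, 10.5]); the r=4 cylinder at (-2.5, 14.5) gives a regular 16-gon of circumradius 4 (constant along its height); Subtracting the remaining from the first: the first operand is absent here, so nothing remains; the cone at (1, -3): at t=0.896 of its height the radius interpolates to r₁+(r₂−r₁)t = 7.156, giving a regular 16-gon of that circumradius; Combining (union): only the cone at (1, -3) is present, so the union is just that shape — 1 connected region. The result has 1 disconnected region.

1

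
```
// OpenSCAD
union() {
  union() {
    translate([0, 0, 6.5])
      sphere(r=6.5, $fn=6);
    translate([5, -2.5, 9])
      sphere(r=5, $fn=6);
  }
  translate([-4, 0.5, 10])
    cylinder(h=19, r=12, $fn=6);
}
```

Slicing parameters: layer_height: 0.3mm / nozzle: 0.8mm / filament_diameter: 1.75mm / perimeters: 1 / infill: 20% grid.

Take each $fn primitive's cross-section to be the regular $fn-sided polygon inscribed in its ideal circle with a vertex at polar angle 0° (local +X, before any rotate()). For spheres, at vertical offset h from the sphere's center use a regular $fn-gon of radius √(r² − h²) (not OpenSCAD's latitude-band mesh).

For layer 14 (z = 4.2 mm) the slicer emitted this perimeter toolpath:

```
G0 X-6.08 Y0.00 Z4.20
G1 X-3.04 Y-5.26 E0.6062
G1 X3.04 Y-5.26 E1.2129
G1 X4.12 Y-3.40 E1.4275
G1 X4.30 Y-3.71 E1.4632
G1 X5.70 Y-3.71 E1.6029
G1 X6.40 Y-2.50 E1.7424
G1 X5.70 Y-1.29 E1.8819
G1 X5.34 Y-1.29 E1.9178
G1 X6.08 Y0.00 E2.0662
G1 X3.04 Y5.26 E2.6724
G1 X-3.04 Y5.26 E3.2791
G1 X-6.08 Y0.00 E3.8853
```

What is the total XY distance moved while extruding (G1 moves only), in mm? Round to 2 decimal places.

Sum the Euclidean lengths of each G1 segment: total = 38.94 mm.

38.94 mm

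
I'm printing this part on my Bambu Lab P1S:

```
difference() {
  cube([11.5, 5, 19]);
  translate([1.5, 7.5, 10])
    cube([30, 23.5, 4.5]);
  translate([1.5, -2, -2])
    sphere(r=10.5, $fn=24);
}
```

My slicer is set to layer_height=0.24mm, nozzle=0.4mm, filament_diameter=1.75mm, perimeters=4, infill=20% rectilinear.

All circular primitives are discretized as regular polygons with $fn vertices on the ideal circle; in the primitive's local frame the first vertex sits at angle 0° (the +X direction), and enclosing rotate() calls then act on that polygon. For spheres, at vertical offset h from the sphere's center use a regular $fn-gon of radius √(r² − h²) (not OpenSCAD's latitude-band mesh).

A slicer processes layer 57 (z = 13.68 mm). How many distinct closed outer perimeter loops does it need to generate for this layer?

At z = 13.68 mm: the 11.5×5 cube contributes its full rectangle; the cube at (1.5, 7.5) is present — its section is the full 30×23.5 rectangle; the sphere at (1.5, -2) does not reach this height (|z−center|=15.680 > r=10.5); Subtracting the remaining from the first: starting from the 11.5×5 cube, the 30×23.5 cube at (1.5, 7.5) misses the remaining region (no effect) — 1 connected region. The result has 1 disconnected region.

1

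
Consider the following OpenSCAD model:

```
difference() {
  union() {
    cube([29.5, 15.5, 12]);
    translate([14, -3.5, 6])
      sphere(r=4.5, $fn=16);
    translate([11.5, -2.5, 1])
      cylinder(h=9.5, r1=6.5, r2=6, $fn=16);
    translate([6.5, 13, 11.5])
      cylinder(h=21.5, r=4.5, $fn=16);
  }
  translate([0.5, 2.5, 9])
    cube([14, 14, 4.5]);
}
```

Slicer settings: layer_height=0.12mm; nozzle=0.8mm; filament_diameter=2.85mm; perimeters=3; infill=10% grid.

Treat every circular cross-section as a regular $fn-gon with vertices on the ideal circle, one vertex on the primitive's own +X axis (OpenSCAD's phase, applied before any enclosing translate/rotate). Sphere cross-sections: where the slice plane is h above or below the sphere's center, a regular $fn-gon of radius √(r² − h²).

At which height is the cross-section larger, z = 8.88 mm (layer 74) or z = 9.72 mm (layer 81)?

Layer 74 (z = 8.88): the cube is present — its section is the full 29.5×15.5 rectangle (area 457.25 mm²); the r=4.5 sphere at (14, -3.5) slices to a regular 16-gon of circumradius 3.458 (√(r²−h²) with h=2.88 from center) (area = (16/2)·3.458²·sin(360°/16) = 36.60 mm²); the cone at (11.5, -2.5) (r1=6.5→r2=6) has section circumradius 6.085 here — a regular 16-gon (area = (16/2)·6.085²·sin(360°/16) = 113.37 mm²); the cylinder at (6.5, 13) is not intersected at this z (z outside [11.5, 33]); Merging all regions: the regions partially overlap — summed areas 607.22 mm² minus the doubly-counted overlap 63.94 mm² gives 543.28 mm² — area = 543.28 mm²; the cube at (0.5, 2.5) is absent (z outside [9, 13.5]); Subtracting the remaining from the first: none of the subtracted shapes is present at this height, so that combined region is unchanged — area = 543.28 mm². So its area = 543.28 mm². Layer 81 (z = 9.72): the cube (footprint 29.5×15.5) is included at this height (area 457.25 mm²); the sphere at (14, -3.5): section is a regular 16-gon, circumradius = √(r²−h²) = √(4.5²−3.72²) = 2.532 (area = (16/2)·2.532²·sin(360°/16) = 19.63 mm²); the cone at (11.5, -2.5) contributes a regular 16-gon of circumradius 6.041 (interpolated between r1=6.5 and r2=6 at t=0.918) (area = (16/2)·6.041²·sin(360°/16) = 111.73 mm²); the cylinder at (6.5, 13) is absent (z outside [11.5, 33]); Combining (union): the regions partially overlap — summed areas 588.61 mm² minus the doubly-counted overlap 46.55 mm² gives 542.06 mm² — area = 542.06 mm²; the cube at (0.5, 2.5) (footprint 14×14) is included at this height (area 196.00 mm²); After the difference (first − rest): starting from the result so far (542.06 mm²), the 14×14 cube at (0.5, 2.5) partially overlaps it — only the 182.00 mm² overlap (of its 196.00 mm²) is removed, clipping the outline — area = 360.06 mm². So its area = 360.06 mm². Layer 74 is larger (543.28 vs 360.06 mm²).

layer 74 (z = 8.88 mm)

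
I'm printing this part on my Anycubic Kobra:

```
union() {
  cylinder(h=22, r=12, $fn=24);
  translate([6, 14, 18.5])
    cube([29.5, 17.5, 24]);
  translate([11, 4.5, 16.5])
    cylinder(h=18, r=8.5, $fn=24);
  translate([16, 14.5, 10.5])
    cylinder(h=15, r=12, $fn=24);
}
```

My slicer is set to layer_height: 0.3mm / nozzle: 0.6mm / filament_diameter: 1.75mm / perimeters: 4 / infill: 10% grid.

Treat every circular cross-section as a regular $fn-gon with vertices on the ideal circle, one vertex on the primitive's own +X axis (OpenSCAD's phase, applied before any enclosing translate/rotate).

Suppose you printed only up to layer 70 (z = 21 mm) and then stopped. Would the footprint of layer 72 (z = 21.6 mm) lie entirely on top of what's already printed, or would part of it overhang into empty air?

entirely on top

Compare the two slices. At z = 21: the r=12 cylinder contributes a regular 24-gon of circumradius 12 (area = (24/2)·12.000²·sin(360°/24) = 447.24 mm²); the cube at (6, 14) is present — its section is the full 29.5×17.5 rectangle (area 516.25 mm²); the r=8.5 cylinder at (11, 4.5) contributes a regular 24-gon of circumradius 8.5 (area = (24/2)·8.500²·sin(360°/24) = 224.40 mm²); the r=12 cylinder at (16, 14.5) gives a regular 24-gon of circumradius 12 (constant along its height) (area = (24/2)·12.000²·sin(360°/24) = 447.24 mm²); Merging all regions: the regions partially overlap — summed areas 1635.12 mm² minus the doubly-counted overlap 429.27 mm² gives 1205.86 mm² — area = 1205.86 mm². At z = 21.6: the r=12 cylinder gives a regular 24-gon of circumradius 12 (constant along its height) (area = (24/2)·12.000²·sin(360°/24) = 447.24 mm²); the cube at (6, 14) (footprint 29.5×17.5) is included at this height (area 516.25 mm²); the cylinder at (11, 4.5): section is a regular 24-gon, circumradius r=8.5 (area = (24/2)·8.500²·sin(360°/24) = 224.40 mm²); the r=12 cylinder at (16, 14.5) gives a regular 24-gon of circumradius 12 (constant along its height) (area = (24/2)·12.000²·sin(360°/24) = 447.24 mm²); Merging all regions: the regions partially overlap — summed areas 1635.12 mm² minus the doubly-counted overlap 429.27 mm² gives 1205.86 mm² — area = 1205.86 mm². Checking containment: the cross-section at z = 21.6 is a subset of the cross-section at z = 21.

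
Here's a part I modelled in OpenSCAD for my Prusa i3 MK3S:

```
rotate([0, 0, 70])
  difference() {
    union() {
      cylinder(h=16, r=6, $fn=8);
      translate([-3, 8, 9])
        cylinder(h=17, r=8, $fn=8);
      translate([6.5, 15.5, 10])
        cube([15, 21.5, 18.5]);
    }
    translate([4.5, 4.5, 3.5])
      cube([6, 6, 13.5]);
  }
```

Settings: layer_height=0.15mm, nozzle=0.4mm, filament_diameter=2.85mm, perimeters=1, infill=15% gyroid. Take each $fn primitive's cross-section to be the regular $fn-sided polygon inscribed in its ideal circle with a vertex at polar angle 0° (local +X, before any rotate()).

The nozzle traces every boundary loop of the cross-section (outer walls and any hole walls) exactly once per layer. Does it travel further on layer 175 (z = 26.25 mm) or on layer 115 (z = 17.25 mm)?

Layer 175 (z = 26.25): the cylinder does not reach this height (z outside [0, 16]); the cylinder at (-3, 8) does not reach this height (z outside [9, 26]); the cube at (6.5, 15.5) is present — its section is the full 15×21.5 rectangle (perimeter 73.00 mm); Combining (union): only the 15×21.5 cube at (6.5, 15.5) is present, so the union is just that shape — boundary = 73.00 mm; the cube at (4.5, 4.5) is not intersected at this z (z outside [3.5, 17]); Subtracting the remaining from the first: none of the subtracted shapes is present at this height, so the result so far is unchanged — boundary = 73.00 mm; (rotated 70° about Z; rotation is an isometry so areas/perimeters/island counts are preserved). So its perimeter = 73.00 mm. Layer 115 (z = 17.25): the cylinder does not reach this height (z outside [0, 16]); the r=8 cylinder at (-3, 8) gives a regular 8-gon of circumradius 8 (constant along its height) (perimeter = 2·8·8.000·sin(180°/8) = 48.98 mm); the cube at (6.5, 15.5) (footprint 15×21.5) is included at this height (perimeter 73.00 mm); Taking the union: the 2 present regions are separate (no shared area or edge), so areas and boundary lengths simply add and each stays a separate island — boundary = 121.98 mm; the cube at (4.5, 4.5) is not intersected at this z (z outside [3.5, 17]); Taking the first minus the rest: none of the subtracted shapes is present at this height, so that combined region is unchanged — boundary = 121.98 mm; (whole slice rotated 70° about Z — lengths, areas and connectivity unchanged). So its perimeter = 121.98 mm. Layer 115 is larger (121.98 vs 73.00 mm).

layer 115 (z = 17.25 mm)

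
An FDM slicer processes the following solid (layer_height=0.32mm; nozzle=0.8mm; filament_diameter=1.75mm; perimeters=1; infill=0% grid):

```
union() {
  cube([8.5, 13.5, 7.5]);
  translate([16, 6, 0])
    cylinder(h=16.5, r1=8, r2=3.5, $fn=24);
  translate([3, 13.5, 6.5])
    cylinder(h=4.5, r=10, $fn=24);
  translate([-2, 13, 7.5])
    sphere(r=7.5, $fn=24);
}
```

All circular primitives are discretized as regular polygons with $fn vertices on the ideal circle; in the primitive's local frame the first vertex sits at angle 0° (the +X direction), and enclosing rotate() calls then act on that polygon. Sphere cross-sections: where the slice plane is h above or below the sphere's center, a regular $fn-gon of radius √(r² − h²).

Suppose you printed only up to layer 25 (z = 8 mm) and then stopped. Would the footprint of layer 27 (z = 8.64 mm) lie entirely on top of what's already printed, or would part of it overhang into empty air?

entirely on top

Compare the two slices. At z = 8: the cube is not intersected at this z (z outside [0, 7.5]); the cone at (16, 6): at t=0.485 of its height the radius interpolates to r₁+(r₂−r₁)t = 5.818, giving a regular 24-gon of that circumradius (area = (24/2)·5.818²·sin(360°/24) = 105.14 mm²); the cylinder at (3, 13.5): section is a regular 24-gon, circumradius r=10 (area = (24/2)·10.000²·sin(360°/24) = 310.58 mm²); the r=7.5 sphere at (-2, 13) slices to a regular 24-gon of circumradius 7.483 (√(r²−h²) with h=0.5 from center) (area = (24/2)·7.483²·sin(360°/24) = 173.93 mm²); Combining (union): the regions partially overlap — summed areas 589.65 mm² minus the doubly-counted overlap 146.78 mm² gives 442.86 mm² — area = 442.86 mm². At z = 8.64: the cube is absent (z outside [0, 7.5]); the cone at (16, 6) contributes a regular 24-gon of circumradius 5.644 (interpolated between r1=8 and r2=3.5 at t=0.524) (area = (24/2)·5.644²·sin(360°/24) = 98.92 mm²); the cylinder at (3, 13.5): section is a regular 24-gon, circumradius r=10 (area = (24/2)·10.000²·sin(360°/24) = 310.58 mm²); the sphere at (-2, 13): section is a regular 24-gon, circumradius = √(r²−h²) = √(7.5²−1.14²) = 7.413 (area = (24/2)·7.413²·sin(360°/24) = 170.67 mm²); Taking the union: the regions partially overlap — summed areas 580.17 mm² minus the doubly-counted overlap 144.14 mm² gives 436.03 mm² — area = 436.03 mm². Checking containment: the cross-section at z = 8.64 is a subset of the cross-section at z = 8.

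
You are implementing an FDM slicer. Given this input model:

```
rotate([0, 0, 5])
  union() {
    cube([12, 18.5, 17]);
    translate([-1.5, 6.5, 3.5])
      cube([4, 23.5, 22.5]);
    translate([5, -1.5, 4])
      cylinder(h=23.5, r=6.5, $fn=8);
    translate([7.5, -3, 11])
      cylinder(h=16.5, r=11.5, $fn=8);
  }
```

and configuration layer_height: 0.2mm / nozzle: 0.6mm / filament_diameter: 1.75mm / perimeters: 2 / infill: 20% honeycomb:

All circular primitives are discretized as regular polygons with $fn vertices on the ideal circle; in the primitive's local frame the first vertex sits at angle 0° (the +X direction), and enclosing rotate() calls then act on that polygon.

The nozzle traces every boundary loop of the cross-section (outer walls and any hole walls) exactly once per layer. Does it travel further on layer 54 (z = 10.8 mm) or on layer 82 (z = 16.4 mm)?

Layer 54 (z = 10.8): the 12×18.5 cube contributes its full rectangle (perimeter 61.00 mm); the cube at (-1.5, 6.5) (footprint 4×23.5) is included at this height (perimeter 55.00 mm); the cylinder at (5, -1.5): section is a regular 8-gon, circumradius r=6.5 (perimeter = 2·8·6.500·sin(180°/8) = 39.80 mm); the cylinder at (7.5, -3) is absent (z outside [11, 27.5]); Taking the union: the regions partially overlap (shared area 70.25 mm²), so the edge portions inside another operand are dropped and the merged outline is re-measured after clipping — boundary = 99.44 mm; (rotated 5° about Z; rotation is an isometry so areas/perimeters/island counts are preserved). So its perimeter = 99.44 mm. Layer 82 (z = 16.4): the cube is present — its section is the full 12×18.5 rectangle (perimeter 61.00 mm); the 4×23.5 cube at (-1.5, 6.5) contributes its full rectangle (perimeter 55.00 mm); the r=6.5 cylinder at (5, -1.5) gives a regular 8-gon of circumradius 6.5 (constant along its height) (perimeter = 2·8·6.500·sin(180°/8) = 39.80 mm); the r=11.5 cylinder at (7.5, -3) contributes a regular 8-gon of circumradius 11.5 (perimeter = 2·8·11.500·sin(180°/8) = 70.41 mm); Combining (union): the regions partially overlap (shared area 235.66 mm²), so the edge portions inside another operand are dropped and the merged outline is re-measured after clipping — boundary = 120.40 mm; (whole slice rotated 5° about Z — lengths, areas and connectivity unchanged). So its perimeter = 120.40 mm. Layer 82 is larger (120.40 vs 99.44 mm).

layer 82 (z = 16.4 mm)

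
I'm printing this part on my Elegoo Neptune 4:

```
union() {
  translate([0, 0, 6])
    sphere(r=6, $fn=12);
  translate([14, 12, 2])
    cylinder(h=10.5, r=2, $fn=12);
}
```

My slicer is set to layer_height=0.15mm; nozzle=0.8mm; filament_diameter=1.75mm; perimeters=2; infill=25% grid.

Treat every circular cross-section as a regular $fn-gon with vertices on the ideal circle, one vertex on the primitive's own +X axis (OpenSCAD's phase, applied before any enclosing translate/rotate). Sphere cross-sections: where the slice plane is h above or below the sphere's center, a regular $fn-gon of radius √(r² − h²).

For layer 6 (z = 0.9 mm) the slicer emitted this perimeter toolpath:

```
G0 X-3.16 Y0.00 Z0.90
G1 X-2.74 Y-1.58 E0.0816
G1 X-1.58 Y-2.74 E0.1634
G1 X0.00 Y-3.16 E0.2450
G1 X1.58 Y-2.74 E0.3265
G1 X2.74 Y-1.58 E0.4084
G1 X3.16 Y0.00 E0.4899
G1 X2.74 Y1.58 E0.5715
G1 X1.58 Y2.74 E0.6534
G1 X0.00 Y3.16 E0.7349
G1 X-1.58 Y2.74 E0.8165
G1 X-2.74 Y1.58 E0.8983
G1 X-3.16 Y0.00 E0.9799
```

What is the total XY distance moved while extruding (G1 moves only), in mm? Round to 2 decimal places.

19.64 mm

Sum the Euclidean lengths of each G1 segment: total = 19.64 mm.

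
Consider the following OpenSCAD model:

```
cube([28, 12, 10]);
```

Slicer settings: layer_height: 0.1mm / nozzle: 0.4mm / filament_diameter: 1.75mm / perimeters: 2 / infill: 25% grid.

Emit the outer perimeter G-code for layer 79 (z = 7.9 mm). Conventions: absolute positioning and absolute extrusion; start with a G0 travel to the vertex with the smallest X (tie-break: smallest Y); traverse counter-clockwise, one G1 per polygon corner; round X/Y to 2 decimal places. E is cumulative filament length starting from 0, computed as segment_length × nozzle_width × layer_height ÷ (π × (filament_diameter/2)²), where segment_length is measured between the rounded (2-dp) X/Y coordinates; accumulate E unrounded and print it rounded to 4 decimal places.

At z = 7.9 mm: the 28×12 cube contributes its full rectangle. The outline is a single polygon with 4 vertices. Extrusion per mm of travel: 0.4 × 0.1 / (π × 0.875²) = 0.016630. Accumulating E over each segment gives final E = 1.3304.

G0 X0.00 Y0.00 Z7.90
G1 X28.00 Y0.00 E0.4656
G1 X28.00 Y12.00 E0.6652
G1 X0.00 Y12.00 E1.1308
G1 X0.00 Y0.00 E1.3304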